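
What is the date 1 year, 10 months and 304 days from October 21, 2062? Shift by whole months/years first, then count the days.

June 21, 2065

Counting forward 1 year, 10 months and 304 days from October 21, 2062: first the month/year part, then the days.
+1 year → 2063; month 10 + 10 = 20, which is month 8 of year 2064 → August 2064.
Day 21 is valid in August, giving August 21, 2064.
Now add 304 days from August 21, 2064.
August has 31 days, so 31 − 21 = 10 days remain after August 21, 2064; 304 − 10 = 294 left.
September 2064 has 30 days: 294 − 30 = 264 left.
October 2064 has 31 days: 264 − 31 = 233 left.
November 2064 has 30 days: 233 − 30 = 203 left.
December 2064 has 31 days: 203 − 31 = 172 left.
January 2065 has 31 days: 172 − 31 = 141 left.
February 2065 has 28 days (2065 is not a leap year): 141 − 28 = 113 left.
March 2065 has 31 days: 113 − 31 = 82 left.
April 2065 has 30 days: 82 − 30 = 52 left.
May 2065 has 31 days: 52 − 31 = 21 left.
21 days into June 2065 → June 21, 2065.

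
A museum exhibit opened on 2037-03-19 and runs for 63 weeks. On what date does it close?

June 3, 2038

Adding 63 weeks = 441 days from March 19, 2037.
March has 31 days, so 31 − 19 = 12 days remain after March 19, 2037; 441 − 12 = 429 left.
April 2037 has 30 days: 429 − 30 = 399 left.
May 2037 has 31 days: 399 − 31 = 368 left.
June 2037 has 30 days: 368 − 30 = 338 left.
July 2037 has 31 days: 338 − 31 = 307 left.
August 2037 has 31 days: 307 − 31 = 276 left.
September 2037 has 30 days: 276 − 30 = 246 left.
October 2037 has 31 days: 246 − 31 = 215 left.
November 2037 has 30 days: 215 − 30 = 185 left.
December 2037 has 31 days: 185 − 31 = 154 left.
January 2038 has 31 days: 154 − 31 = 123 left.
February 2038 has 28 days (2038 is not a leap year): 123 − 28 = 95 left.
March 2038 has 31 days: 95 − 31 = 64 left.
April 2038 has 30 days: 64 − 30 = 34 left.
May 2038 has 31 days: 34 − 31 = 3 left.
3 days into June 2038 → June 3, 2038.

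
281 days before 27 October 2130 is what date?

January 19, 2130

Counting back 281 days from October 27, 2130.
Going back 27 days from October 27, 2130 reaches the end of the previous month; 281 − 27 = 254 left.
September 2130 has 30 days: 254 − 30 = 224 left.
August 2130 has 31 days: 224 − 31 = 193 left.
July 2130 has 31 days: 193 − 31 = 162 left.
June 2130 has 30 days: 162 − 30 = 132 left.
May 2130 has 31 days: 132 − 31 = 101 left.
April 2130 has 30 days: 101 − 30 = 71 left.
March 2130 has 31 days: 71 − 31 = 40 left.
February 2130 has 28 days (2130 is not a leap year): 40 − 28 = 12 left.
January 2130 has 31 days; 31 − 12 = 19 → January 19, 2130.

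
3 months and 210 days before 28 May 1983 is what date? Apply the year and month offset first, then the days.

Subtracting 3 months and 210 days from May 28, 1983: first the month/year part, then the days.
month 5 − 3 = 2 → February 1983.
Day 28 is valid in February, giving February 28, 1983.
Now subtract 210 days from February 28, 1983.
Going back 28 days from February 28, 1983 reaches the end of the previous month; 210 − 28 = 182 left.
January 1983 has 31 days: 182 − 31 = 151 left.
December 1982 has 31 days: 151 − 31 = 120 left.
November 1982 has 30 days: 120 − 30 = 90 left.
October 1982 has 31 days: 90 − 31 = 59 left.
September 1982 has 30 days: 59 − 30 = 29 left.
August 1982 has 31 days; 31 − 29 = 2 → August 2, 1982.

August 2, 1982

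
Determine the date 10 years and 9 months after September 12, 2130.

Adding 10 years and 9 months from September 12, 2130.
+10 years → 2140; month 9 + 9 = 18, which is month 6 of year 2141 → June 2141.
Day 12 is valid in June, giving June 12, 2141.

June 12, 2141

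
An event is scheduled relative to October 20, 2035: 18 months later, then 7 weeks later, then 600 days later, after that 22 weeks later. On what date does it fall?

Counting forward 18 months from October 20, 2035:
month 10 + 18 = 28, which is month 4 of year 2037 → April 2037.
Day 20 is valid in April, giving April 20, 2037.
Advancing 7 weeks (= 49 days) from April 20, 2037:
April has 30 days, so 30 − 20 = 10 days remain after April 20, 2037; 49 − 10 = 39 left.
May 2037 has 31 days: 39 − 31 = 8 left.
8 days into June 2037 → June 8, 2037.
Adding 600 days from June 8, 2037:
June has 30 days, so 30 − 8 = 22 days remain after June 8, 2037; 600 − 22 = 578 left.
July 2037 has 31 days: 578 − 31 = 547 left.
August 2037 has 31 days: 547 − 31 = 516 left.
September 2037 has 30 days: 516 − 30 = 486 left.
October 2037 has 31 days: 486 − 31 = 455 left.
November 2037 has 30 days: 455 − 30 = 425 left.
December 2037 has 31 days: 425 − 31 = 394 left.
January 2038 has 31 days: 394 − 31 = 363 left.
February 2038 has 28 days (2038 is not a leap year): 363 − 28 = 335 left.
March 2038 has 31 days: 335 − 31 = 304 left.
April 2038 has 30 days: 304 − 30 = 274 left.
May 2038 has 31 days: 274 − 31 = 243 left.
June 2038 has 30 days: 243 − 30 = 213 left.
July 2038 has 31 days: 213 − 31 = 182 left.
August 2038 has 31 days: 182 − 31 = 151 left.
September 2038 has 30 days: 151 − 30 = 121 left.
October 2038 has 31 days: 121 − 31 = 90 left.
November 2038 has 30 days: 90 − 30 = 60 left.
December 2038 has 31 days: 60 − 31 = 29 left.
29 days into January 2039 → January 29, 2039.
Advancing 22 weeks (= 154 days) from January 29, 2039:
January has 31 days, so 31 − 29 = 2 days remain after January 29, 2039; 154 − 2 = 152 left.
February 2039 has 28 days (2039 is not a leap year): 152 − 28 = 124 left.
March 2039 has 31 days: 124 − 31 = 93 left.
April 2039 has 30 days: 93 − 30 = 63 left.
May 2039 has 31 days: 63 − 31 = 32 left.
June 2039 has 30 days: 32 − 30 = 2 left.
2 days into July 2039 → July 2, 2039.

July 2, 2039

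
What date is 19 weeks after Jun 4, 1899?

October 15, 1899

Adding 19 weeks = 133 days from June 4, 1899.
June has 30 days, so 30 − 4 = 26 days remain after June 4, 1899; 133 − 26 = 107 left.
July 1899 has 31 days: 107 − 31 = 76 left.
August 1899 has 31 days: 76 − 31 = 45 left.
September 1899 has 30 days: 45 − 30 = 15 left.
15 days into October 1899 → October 15, 1899.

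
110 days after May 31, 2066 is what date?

September 18, 2066

Adding 110 days from May 31, 2066.
May has 31 days, so 31 − 31 = 0 days remain after May 31, 2066; 110 − 0 = 110 left.
June 2066 has 30 days: 110 − 30 = 80 left.
July 2066 has 31 days: 80 − 31 = 49 left.
August 2066 has 31 days: 49 − 31 = 18 left.
18 days into September 2066 → September 18, 2066.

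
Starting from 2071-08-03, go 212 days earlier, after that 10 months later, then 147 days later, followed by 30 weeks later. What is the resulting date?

October 25, 2072

Counting back 212 days from August 3, 2071:
Going back 3 days from August 3, 2071 reaches the end of the previous month; 212 − 3 = 209 left.
July 2071 has 31 days: 209 − 31 = 178 left.
June 2071 has 30 days: 178 − 30 = 148 left.
May 2071 has 31 days: 148 − 31 = 117 left.
April 2071 has 30 days: 117 − 30 = 87 left.
March 2071 has 31 days: 87 − 31 = 56 left.
February 2071 has 28 days (2071 is not a leap year): 56 − 28 = 28 left.
January 2071 has 31 days; 31 − 28 = 3 → January 3, 2071.
Advancing 10 months from January 3, 2071:
month 1 + 10 = 11 → November 2071.
Day 3 is valid in November, giving November 3, 2071.
Advancing 147 days from November 3, 2071:
November has 30 days, so 30 − 3 = 27 days remain after November 3, 2071; 147 − 27 = 120 left.
December 2071 has 31 days: 120 − 31 = 89 left.
January 2072 has 31 days: 89 − 31 = 58 left.
February 2072 has 29 days (2072 is a leap year): 58 − 29 = 29 left.
29 days into March 2072 → March 29, 2072.
Counting forward 30 weeks (= 210 days) from March 29, 2072:
March has 31 days, so 31 − 29 = 2 days remain after March 29, 2072; 210 − 2 = 208 left.
April 2072 has 30 days: 208 − 30 = 178 left.
May 2072 has 31 days: 178 − 31 = 147 left.
June 2072 has 30 days: 147 − 30 = 117 left.
July 2072 has 31 days: 117 − 31 = 86 left.
August 2072 has 31 days: 86 − 31 = 55 left.
September 2072 has 30 days: 55 − 30 = 25 left.
25 days into October 2072 → October 25, 2072.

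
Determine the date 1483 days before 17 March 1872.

Subtracting 1483 days from March 17, 1872.
Going back 17 days from March 17, 1872 reaches the end of the previous month; 1483 − 17 = 1466 left.
February 1872 has 29 days (1872 is a leap year): 1466 − 29 = 1437 left.
January 1872 has 31 days: 1437 − 31 = 1406 left.
December 1871 has 31 days: 1406 − 31 = 1375 left.
November 1871 has 30 days: 1375 − 30 = 1345 left.
October 1871 has 31 days: 1345 − 31 = 1314 left.
September 1871 has 30 days: 1314 − 30 = 1284 left.
August 1871 has 31 days: 1284 − 31 = 1253 left.
July 1871 has 31 days: 1253 − 31 = 1222 left.
June 1871 has 30 days: 1222 − 30 = 1192 left.
May 1871 has 31 days: 1192 − 31 = 1161 left.
April 1871 has 30 days: 1161 − 30 = 1131 left.
March 1871 has 31 days: 1131 − 31 = 1100 left.
February 1871 has 28 days (1871 is not a leap year): 1100 − 28 = 1072 left.
January 1871 has 31 days: 1072 − 31 = 1041 left.
December 1870 has 31 days: 1041 − 31 = 1010 left.
November 1870 has 30 days: 1010 − 30 = 980 left.
October 1870 has 31 days: 980 − 31 = 949 left.
September 1870 has 30 days: 949 − 30 = 919 left.
August 1870 has 31 days: 919 − 31 = 888 left.
July 1870 has 31 days: 888 − 31 = 857 left.
June 1870 has 30 days: 857 − 30 = 827 left.
May 1870 has 31 days: 827 − 31 = 796 left.
April 1870 has 30 days: 796 − 30 = 766 left.
March 1870 has 31 days: 766 − 31 = 735 left.
February 1870 has 28 days (1870 is not a leap year): 735 − 28 = 707 left.
January 1870 has 31 days: 707 − 31 = 676 left.
December 1869 has 31 days: 676 − 31 = 645 left.
November 1869 has 30 days: 645 − 30 = 615 left.
October 1869 has 31 days: 615 − 31 = 584 left.
September 1869 has 30 days: 584 − 30 = 554 left.
August 1869 has 31 days: 554 − 31 = 523 left.
July 1869 has 31 days: 523 − 31 = 492 left.
June 1869 has 30 days: 492 − 30 = 462 left.
May 1869 has 31 days: 462 − 31 = 431 left.
April 1869 has 30 days: 431 − 30 = 401 left.
March 1869 has 31 days: 401 − 31 = 370 left.
February 1869 has 28 days (1869 is not a leap year): 370 − 28 = 342 left.
January 1869 has 31 days: 342 − 31 = 311 left.
December 1868 has 31 days: 311 − 31 = 280 left.
November 1868 has 30 days: 280 − 30 = 250 left.
October 1868 has 31 days: 250 − 31 = 219 left.
September 1868 has 30 days: 219 − 30 = 189 left.
August 1868 has 31 days: 189 − 31 = 158 left.
July 1868 has 31 days: 158 − 31 = 127 left.
June 1868 has 30 days: 127 − 30 = 97 left.
May 1868 has 31 days: 97 − 31 = 66 left.
April 1868 has 30 days: 66 − 30 = 36 left.
March 1868 has 31 days: 36 − 31 = 5 left.
February 1868 has 29 days; 29 − 5 = 24 → February 24, 1868.

February 24, 1868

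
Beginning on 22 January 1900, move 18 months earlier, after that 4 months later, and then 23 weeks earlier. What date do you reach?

Counting back 18 months from January 22, 1900:
month 1 − 18 = -17, which is month 7 of year 1898 → July 1898.
Day 22 is valid in July, giving July 22, 1898.
Adding 4 months from July 22, 1898:
month 7 + 4 = 11 → November 1898.
Day 22 is valid in November, giving November 22, 1898.
Subtracting 23 weeks (= 161 days) from November 22, 1898:
Going back 22 days from November 22, 1898 reaches the end of the previous month; 161 − 22 = 139 left.
October 1898 has 31 days: 139 − 31 = 108 left.
September 1898 has 30 days: 108 − 30 = 78 left.
August 1898 has 31 days: 78 − 31 = 47 left.
July 1898 has 31 days: 47 − 31 = 16 left.
June 1898 has 30 days; 30 − 16 = 14 → June 14, 1898.

June 14, 1898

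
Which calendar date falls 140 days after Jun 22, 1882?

Advancing 140 days from June 22, 1882.
June has 30 days, so 30 − 22 = 8 days remain after June 22, 1882; 140 − 8 = 132 left.
July 1882 has 31 days: 132 − 31 = 101 left.
August 1882 has 31 days: 101 − 31 = 70 left.
September 1882 has 30 days: 70 − 30 = 40 left.
October 1882 has 31 days: 40 − 31 = 9 left.
9 days into November 1882 → November 9, 1882.

November 9, 1882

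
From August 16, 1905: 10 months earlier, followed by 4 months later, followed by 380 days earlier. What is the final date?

Going back 10 months from August 16, 1905:
month 8 − 10 = -2, which is month 10 of year 1904 → October 1904.
Day 16 is valid in October, giving October 16, 1904.
Counting forward 4 months from October 16, 1904:
month 10 + 4 = 14, which is month 2 of year 1905 → February 1905.
Day 16 is valid in February, giving February 16, 1905.
Going back 380 days from February 16, 1905:
Going back 16 days from February 16, 1905 reaches the end of the previous month; 380 − 16 = 364 left.
January 1905 has 31 days: 364 − 31 = 333 left.
December 1904 has 31 days: 333 − 31 = 302 left.
November 1904 has 30 days: 302 − 30 = 272 left.
October 1904 has 31 days: 272 − 31 = 241 left.
September 1904 has 30 days: 241 − 30 = 211 left.
August 1904 has 31 days: 211 − 31 = 180 left.
July 1904 has 31 days: 180 − 31 = 149 left.
June 1904 has 30 days: 149 − 30 = 119 left.
May 1904 has 31 days: 119 − 31 = 88 left.
April 1904 has 30 days: 88 − 30 = 58 left.
March 1904 has 31 days: 58 − 31 = 27 left.
February 1904 has 29 days; 29 − 27 = 2 → February 2, 1904.

February 2, 1904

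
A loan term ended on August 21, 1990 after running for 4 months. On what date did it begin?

Subtracting 4 months from August 21, 1990.
month 8 − 4 = 4 → April 1990.
Day 21 is valid in April, giving April 21, 1990.

April 21, 1990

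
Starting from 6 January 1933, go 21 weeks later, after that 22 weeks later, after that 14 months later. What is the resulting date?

Advancing 21 weeks (= 147 days) from January 6, 1933:
January has 31 days, so 31 − 6 = 25 days remain after January 6, 1933; 147 − 25 = 122 left.
February 1933 has 28 days (1933 is not a leap year): 122 − 28 = 94 left.
March 1933 has 31 days: 94 − 31 = 63 left.
April 1933 has 30 days: 63 − 30 = 33 left.
May 1933 has 31 days: 33 − 31 = 2 left.
2 days into June 1933 → June 2, 1933.
Advancing 22 weeks (= 154 days) from June 2, 1933:
June has 30 days, so 30 − 2 = 28 days remain after June 2, 1933; 154 − 28 = 126 left.
July 1933 has 31 days: 126 − 31 = 95 left.
August 1933 has 31 days: 95 − 31 = 64 left.
September 1933 has 30 days: 64 − 30 = 34 left.
October 1933 has 31 days: 34 − 31 = 3 left.
3 days into November 1933 → November 3, 1933.
Counting forward 14 months from November 3, 1933:
month 11 + 14 = 25, which is month 1 of year 1935 → January 1935.
Day 3 is valid in January, giving January 3, 1935.

January 3, 1935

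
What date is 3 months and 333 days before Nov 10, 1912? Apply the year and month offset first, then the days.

September 12, 1911

Counting back 3 months and 333 days from November 10, 1912: first the month/year part, then the days.
month 11 − 3 = 8 → August 1912.
Day 10 is valid in August, giving August 10, 1912.
Now subtract 333 days from August 10, 1912.
Going back 10 days from August 10, 1912 reaches the end of the previous month; 333 − 10 = 323 left.
July 1912 has 31 days: 323 − 31 = 292 left.
June 1912 has 30 days: 292 − 30 = 262 left.
May 1912 has 31 days: 262 − 31 = 231 left.
April 1912 has 30 days: 231 − 30 = 201 left.
March 1912 has 31 days: 201 − 31 = 170 left.
February 1912 has 29 days (1912 is a leap year): 170 − 29 = 141 left.
January 1912 has 31 days: 141 − 31 = 110 left.
December 1911 has 31 days: 110 − 31 = 79 left.
November 1911 has 30 days: 79 − 30 = 49 left.
October 1911 has 31 days: 49 − 31 = 18 left.
September 1911 has 30 days; 30 − 18 = 12 → September 12, 1911.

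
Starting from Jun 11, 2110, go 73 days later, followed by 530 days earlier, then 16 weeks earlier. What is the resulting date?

Adding 73 days from June 11, 2110:
June has 30 days, so 30 − 11 = 19 days remain after June 11, 2110; 73 − 19 = 54 left.
July 2110 has 31 days: 54 − 31 = 23 left.
23 days into August 2110 → August 23, 2110.
Subtracting 530 days from August 23, 2110:
Going back 23 days from August 23, 2110 reaches the end of the previous month; 530 − 23 = 507 left.
July 2110 has 31 days: 507 − 31 = 476 left.
June 2110 has 30 days: 476 − 30 = 446 left.
May 2110 has 31 days: 446 − 31 = 415 left.
April 2110 has 30 days: 415 − 30 = 385 left.
March 2110 has 31 days: 385 − 31 = 354 left.
February 2110 has 28 days (2110 is not a leap year): 354 − 28 = 326 left.
January 2110 has 31 days: 326 − 31 = 295 left.
December 2109 has 31 days: 295 − 31 = 264 left.
November 2109 has 30 days: 264 − 30 = 234 left.
October 2109 has 31 days: 234 − 31 = 203 left.
September 2109 has 30 days: 203 − 30 = 173 left.
August 2109 has 31 days: 173 − 31 = 142 left.
July 2109 has 31 days: 142 − 31 = 111 left.
June 2109 has 30 days: 111 − 30 = 81 left.
May 2109 has 31 days: 81 − 31 = 50 left.
April 2109 has 30 days: 50 − 30 = 20 left.
March 2109 has 31 days; 31 − 20 = 11 → March 11, 2109.
Counting back 16 weeks (= 112 days) from March 11, 2109:
Going back 11 days from March 11, 2109 reaches the end of the previous month; 112 − 11 = 101 left.
February 2109 has 28 days (2109 is not a leap year): 101 − 28 = 73 left.
January 2109 has 31 days: 73 − 31 = 42 left.
December 2108 has 31 days: 42 − 31 = 11 left.
November 2108 has 30 days; 30 − 11 = 19 → November 19, 2108.

November 19, 2108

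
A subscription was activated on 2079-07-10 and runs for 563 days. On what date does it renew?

Advancing 563 days from July 10, 2079.
July has 31 days, so 31 − 10 = 21 days remain after July 10, 2079; 563 − 21 = 542 left.
August 2079 has 31 days: 542 − 31 = 511 left.
September 2079 has 30 days: 511 − 30 = 481 left.
October 2079 has 31 days: 481 − 31 = 450 left.
November 2079 has 30 days: 450 − 30 = 420 left.
December 2079 has 31 days: 420 − 31 = 389 left.
January 2080 has 31 days: 389 − 31 = 358 left.
February 2080 has 29 days (2080 is a leap year): 358 − 29 = 329 left.
March 2080 has 31 days: 329 − 31 = 298 left.
April 2080 has 30 days: 298 − 30 = 268 left.
May 2080 has 31 days: 268 − 31 = 237 left.
June 2080 has 30 days: 237 − 30 = 207 left.
July 2080 has 31 days: 207 − 31 = 176 left.
August 2080 has 31 days: 176 − 31 = 145 left.
September 2080 has 30 days: 145 − 30 = 115 left.
October 2080 has 31 days: 115 − 31 = 84 left.
November 2080 has 30 days: 84 − 30 = 54 left.
December 2080 has 31 days: 54 − 31 = 23 left.
23 days into January 2081 → January 23, 2081.

January 23, 2081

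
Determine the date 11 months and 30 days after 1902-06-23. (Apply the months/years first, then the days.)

June 22, 1903

Advancing 11 months and 30 days from June 23, 1902: first the month/year part, then the days.
month 6 + 11 = 17, which is month 5 of year 1903 → May 1903.
Day 23 is valid in May, giving May 23, 1903.
Now add 30 days from May 23, 1903.
May has 31 days, so 31 − 23 = 8 days remain after May 23, 1903; 30 − 8 = 22 left.
22 days into June 1903 → June 22, 1903.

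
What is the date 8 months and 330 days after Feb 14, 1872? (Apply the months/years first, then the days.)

September 9, 1873

Adding 8 months and 330 days from February 14, 1872: first the month/year part, then the days.
month 2 + 8 = 10 → October 1872.
Day 14 is valid in October, giving October 14, 1872.
Now add 330 days from October 14, 1872.
October has 31 days, so 31 − 14 = 17 days remain after October 14, 1872; 330 − 17 = 313 left.
November 1872 has 30 days: 313 − 30 = 283 left.
December 1872 has 31 days: 283 − 31 = 252 left.
January 1873 has 31 days: 252 − 31 = 221 left.
February 1873 has 28 days (1873 is not a leap year): 221 − 28 = 193 left.
March 1873 has 31 days: 193 − 31 = 162 left.
April 1873 has 30 days: 162 − 30 = 132 left.
May 1873 has 31 days: 132 − 31 = 101 left.
June 1873 has 30 days: 101 − 30 = 71 left.
July 1873 has 31 days: 71 − 31 = 40 left.
August 1873 has 31 days: 40 − 31 = 9 left.
9 days into September 1873 → September 9, 1873.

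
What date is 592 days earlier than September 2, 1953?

Going back 592 days from September 2, 1953.
Going back 2 days from September 2, 1953 reaches the end of the previous month; 592 − 2 = 590 left.
August 1953 has 31 days: 590 − 31 = 559 left.
July 1953 has 31 days: 559 − 31 = 528 left.
June 1953 has 30 days: 528 − 30 = 498 left.
May 1953 has 31 days: 498 − 31 = 467 left.
April 1953 has 30 days: 467 − 30 = 437 left.
March 1953 has 31 days: 437 − 31 = 406 left.
February 1953 has 28 days (1953 is not a leap year): 406 − 28 = 378 left.
January 1953 has 31 days: 378 − 31 = 347 left.
December 1952 has 31 days: 347 − 31 = 316 left.
November 1952 has 30 days: 316 − 30 = 286 left.
October 1952 has 31 days: 286 − 31 = 255 left.
September 1952 has 30 days: 255 − 30 = 225 left.
August 1952 has 31 days: 225 − 31 = 194 left.
July 1952 has 31 days: 194 − 31 = 163 left.
June 1952 has 30 days: 163 − 30 = 133 left.
May 1952 has 31 days: 133 − 31 = 102 left.
April 1952 has 30 days: 102 − 30 = 72 left.
March 1952 has 31 days: 72 − 31 = 41 left.
February 1952 has 29 days (1952 is a leap year): 41 − 29 = 12 left.
January 1952 has 31 days; 31 − 12 = 19 → January 19, 1952.

January 19, 1952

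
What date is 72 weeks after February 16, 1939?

Adding 72 weeks = 504 days from February 16, 1939.
February has 28 days, so 28 − 16 = 12 days remain after February 16, 1939; 504 − 12 = 492 left.
March 1939 has 31 days: 492 − 31 = 461 left.
April 1939 has 30 days: 461 − 30 = 431 left.
May 1939 has 31 days: 431 − 31 = 400 left.
June 1939 has 30 days: 400 − 30 = 370 left.
July 1939 has 31 days: 370 − 31 = 339 left.
August 1939 has 31 days: 339 − 31 = 308 left.
September 1939 has 30 days: 308 − 30 = 278 left.
October 1939 has 31 days: 278 − 31 = 247 left.
November 1939 has 30 days: 247 − 30 = 217 left.
December 1939 has 31 days: 217 − 31 = 186 left.
January 1940 has 31 days: 186 − 31 = 155 left.
February 1940 has 29 days (1940 is a leap year): 155 − 29 = 126 left.
March 1940 has 31 days: 126 − 31 = 95 left.
April 1940 has 30 days: 95 − 30 = 65 left.
May 1940 has 31 days: 65 − 31 = 34 left.
June 1940 has 30 days: 34 − 30 = 4 left.
4 days into July 1940 → July 4, 1940.

July 4, 1940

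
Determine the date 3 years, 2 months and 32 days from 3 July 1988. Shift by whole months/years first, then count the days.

October 5, 1991

Counting forward 3 years, 2 months and 32 days from July 3, 1988: first the month/year part, then the days.
+3 years → 1991; month 7 + 2 = 9 → September 1991.
Day 3 is valid in September, giving September 3, 1991.
Now add 32 days from September 3, 1991.
September has 30 days, so 30 − 3 = 27 days remain after September 3, 1991; 32 − 27 = 5 left.
5 days into October 1991 → October 5, 1991.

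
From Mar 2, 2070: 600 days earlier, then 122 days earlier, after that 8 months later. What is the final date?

Going back 600 days from March 2, 2070:
Going back 2 days from March 2, 2070 reaches the end of the previous month; 600 − 2 = 598 left.
February 2070 has 28 days (2070 is not a leap year): 598 − 28 = 570 left.
January 2070 has 31 days: 570 − 31 = 539 left.
December 2069 has 31 days: 539 − 31 = 508 left.
November 2069 has 30 days: 508 − 30 = 478 left.
October 2069 has 31 days: 478 − 31 = 447 left.
September 2069 has 30 days: 447 − 30 = 417 left.
August 2069 has 31 days: 417 − 31 = 386 left.
July 2069 has 31 days: 386 − 31 = 355 left.
June 2069 has 30 days: 355 − 30 = 325 left.
May 2069 has 31 days: 325 − 31 = 294 left.
April 2069 has 30 days: 294 − 30 = 264 left.
March 2069 has 31 days: 264 − 31 = 233 left.
February 2069 has 28 days (2069 is not a leap year): 233 − 28 = 205 left.
January 2069 has 31 days: 205 − 31 = 174 left.
December 2068 has 31 days: 174 − 31 = 143 left.
November 2068 has 30 days: 143 − 30 = 113 left.
October 2068 has 31 days: 113 − 31 = 82 left.
September 2068 has 30 days: 82 − 30 = 52 left.
August 2068 has 31 days: 52 − 31 = 21 left.
July 2068 has 31 days; 31 − 21 = 10 → July 10, 2068.
Going back 122 days from July 10, 2068:
Going back 10 days from July 10, 2068 reaches the end of the previous month; 122 − 10 = 112 left.
June 2068 has 30 days: 112 − 30 = 82 left.
May 2068 has 31 days: 82 − 31 = 51 left.
April 2068 has 30 days: 51 − 30 = 21 left.
March 2068 has 31 days; 31 − 21 = 10 → March 10, 2068.
Counting forward 8 months from March 10, 2068:
month 3 + 8 = 11 → November 2068.
Day 10 is valid in November, giving November 10, 2068.

November 10, 2068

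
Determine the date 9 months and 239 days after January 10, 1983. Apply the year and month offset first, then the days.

June 5, 1984

Advancing 9 months and 239 days from January 10, 1983: first the month/year part, then the days.
month 1 + 9 = 10 → October 1983.
Day 10 is valid in October, giving October 10, 1983.
Now add 239 days from October 10, 1983.
October has 31 days, so 31 − 10 = 21 days remain after October 10, 1983; 239 − 21 = 218 left.
November 1983 has 30 days: 218 − 30 = 188 left.
December 1983 has 31 days: 188 − 31 = 157 left.
January 1984 has 31 days: 157 − 31 = 126 left.
February 1984 has 29 days (1984 is a leap year): 126 − 29 = 97 left.
March 1984 has 31 days: 97 − 31 = 66 left.
April 1984 has 30 days: 66 − 30 = 36 left.
May 1984 has 31 days: 36 − 31 = 5 left.
5 days into June 1984 → June 5, 1984.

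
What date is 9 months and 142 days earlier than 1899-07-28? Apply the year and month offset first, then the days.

Going back 9 months and 142 days from July 28, 1899: first the month/year part, then the days.
month 7 − 9 = -2, which is month 10 of year 1898 → October 1898.
Day 28 is valid in October, giving October 28, 1898.
Now subtract 142 days from October 28, 1898.
Going back 28 days from October 28, 1898 reaches the end of the previous month; 142 − 28 = 114 left.
September 1898 has 30 days: 114 − 30 = 84 left.
August 1898 has 31 days: 84 − 31 = 53 left.
July 1898 has 31 days: 53 − 31 = 22 left.
June 1898 has 30 days; 30 − 22 = 8 → June 8, 1898.

June 8, 1898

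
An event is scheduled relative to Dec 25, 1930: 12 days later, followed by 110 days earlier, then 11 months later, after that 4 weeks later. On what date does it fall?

September 15, 1931

Adding 12 days from December 25, 1930:
December has 31 days, so 31 − 25 = 6 days remain after December 25, 1930; 12 − 6 = 6 left.
6 days into January 1931 → January 6, 1931.
Subtracting 110 days from January 6, 1931:
Going back 6 days from January 6, 1931 reaches the end of the previous month; 110 − 6 = 104 left.
December 1930 has 31 days: 104 − 31 = 73 left.
November 1930 has 30 days: 73 − 30 = 43 left.
October 1930 has 31 days: 43 − 31 = 12 left.
September 1930 has 30 days; 30 − 12 = 18 → September 18, 1930.
Advancing 11 months from September 18, 1930:
month 9 + 11 = 20, which is month 8 of year 1931 → August 1931.
Day 18 is valid in August, giving August 18, 1931.
Adding 4 weeks (= 28 days) from August 18, 1931:
August has 31 days, so 31 − 18 = 13 days remain after August 18, 1931; 28 − 13 = 15 left.
15 days into September 1931 → September 15, 1931.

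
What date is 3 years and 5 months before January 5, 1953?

August 5, 1949

Subtracting 3 years and 5 months from January 5, 1953.
-3 years → 1950; month 1 − 5 = -4, which is month 8 of year 1949 → August 1949.
Day 5 is valid in August, giving August 5, 1949.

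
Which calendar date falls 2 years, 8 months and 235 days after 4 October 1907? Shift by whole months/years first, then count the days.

Adding 2 years, 8 months and 235 days from October 4, 1907: first the month/year part, then the days.
+2 years → 1909; month 10 + 8 = 18, which is month 6 of year 1910 → June 1910.
Day 4 is valid in June, giving June 4, 1910.
Now add 235 days from June 4, 1910.
June has 30 days, so 30 − 4 = 26 days remain after June 4, 1910; 235 − 26 = 209 left.
July 1910 has 31 days: 209 − 31 = 178 left.
August 1910 has 31 days: 178 − 31 = 147 left.
September 1910 has 30 days: 147 − 30 = 117 left.
October 1910 has 31 days: 117 − 31 = 86 left.
November 1910 has 30 days: 86 − 30 = 56 left.
December 1910 has 31 days: 56 − 31 = 25 left.
25 days into January 1911 → January 25, 1911.

January 25, 1911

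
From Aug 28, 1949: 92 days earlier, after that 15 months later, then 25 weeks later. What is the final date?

Subtracting 92 days from August 28, 1949:
Going back 28 days from August 28, 1949 reaches the end of the previous month; 92 − 28 = 64 left.
July 1949 has 31 days: 64 − 31 = 33 left.
June 1949 has 30 days: 33 − 30 = 3 left.
May 1949 has 31 days; 31 − 3 = 28 → May 28, 1949.
Adding 15 months from May 28, 1949:
month 5 + 15 = 20, which is month 8 of year 1950 → August 1950.
Day 28 is valid in August, giving August 28, 1950.
Counting forward 25 weeks (= 175 days) from August 28, 1950:
August has 31 days, so 31 − 28 = 3 days remain after August 28, 1950; 175 − 3 = 172 left.
September 1950 has 30 days: 172 − 30 = 142 left.
October 1950 has 31 days: 142 − 31 = 111 left.
November 1950 has 30 days: 111 − 30 = 81 left.
December 1950 has 31 days: 81 − 31 = 50 left.
January 1951 has 31 days: 50 − 31 = 19 left.
19 days into February 1951 → February 19, 1951.

February 19, 1951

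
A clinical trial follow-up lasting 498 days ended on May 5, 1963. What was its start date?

Subtracting 498 days from May 5, 1963.
Going back 5 days from May 5, 1963 reaches the end of the previous month; 498 − 5 = 493 left.
April 1963 has 30 days: 493 − 30 = 463 left.
March 1963 has 31 days: 463 − 31 = 432 left.
February 1963 has 28 days (1963 is not a leap year): 432 − 28 = 404 left.
January 1963 has 31 days: 404 − 31 = 373 left.
December 1962 has 31 days: 373 − 31 = 342 left.
November 1962 has 30 days: 342 − 30 = 312 left.
October 1962 has 31 days: 312 − 31 = 281 left.
September 1962 has 30 days: 281 − 30 = 251 left.
August 1962 has 31 days: 251 − 31 = 220 left.
July 1962 has 31 days: 220 − 31 = 189 left.
June 1962 has 30 days: 189 − 30 = 159 left.
May 1962 has 31 days: 159 − 31 = 128 left.
April 1962 has 30 days: 128 − 30 = 98 left.
March 1962 has 31 days: 98 − 31 = 67 left.
February 1962 has 28 days (1962 is not a leap year): 67 − 28 = 39 left.
January 1962 has 31 days: 39 − 31 = 8 left.
December 1961 has 31 days; 31 − 8 = 23 → December 23, 1961.

December 23, 1961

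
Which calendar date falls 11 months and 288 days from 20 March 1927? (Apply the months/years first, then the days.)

Counting forward 11 months and 288 days from March 20, 1927: first the month/year part, then the days.
month 3 + 11 = 14, which is month 2 of year 1928 → February 1928.
Day 20 is valid in February, giving February 20, 1928.
Now add 288 days from February 20, 1928.
February has 29 days, so 29 − 20 = 9 days remain after February 20, 1928; 288 − 9 = 279 left.
March 1928 has 31 days: 279 − 31 = 248 left.
April 1928 has 30 days: 248 − 30 = 218 left.
May 1928 has 31 days: 218 − 31 = 187 left.
June 1928 has 30 days: 187 − 30 = 157 left.
July 1928 has 31 days: 157 − 31 = 126 left.
August 1928 has 31 days: 126 − 31 = 95 left.
September 1928 has 30 days: 95 − 30 = 65 left.
October 1928 has 31 days: 65 − 31 = 34 left.
November 1928 has 30 days: 34 − 30 = 4 left.
4 days into December 1928 → December 4, 1928.

December 4, 1928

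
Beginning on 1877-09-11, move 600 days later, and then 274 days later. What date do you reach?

February 2, 1880

Advancing 600 days from September 11, 1877:
September has 30 days, so 30 − 11 = 19 days remain after September 11, 1877; 600 − 19 = 581 left.
October 1877 has 31 days: 581 − 31 = 550 left.
November 1877 has 30 days: 550 − 30 = 520 left.
December 1877 has 31 days: 520 − 31 = 489 left.
January 1878 has 31 days: 489 − 31 = 458 left.
February 1878 has 28 days (1878 is not a leap year): 458 − 28 = 430 left.
March 1878 has 31 days: 430 − 31 = 399 left.
April 1878 has 30 days: 399 − 30 = 369 left.
May 1878 has 31 days: 369 − 31 = 338 left.
June 1878 has 30 days: 338 − 30 = 308 left.
July 1878 has 31 days: 308 − 31 = 277 left.
August 1878 has 31 days: 277 − 31 = 246 left.
September 1878 has 30 days: 246 − 30 = 216 left.
October 1878 has 31 days: 216 − 31 = 185 left.
November 1878 has 30 days: 185 − 30 = 155 left.
December 1878 has 31 days: 155 − 31 = 124 left.
January 1879 has 31 days: 124 − 31 = 93 left.
February 1879 has 28 days (1879 is not a leap year): 93 − 28 = 65 left.
March 1879 has 31 days: 65 − 31 = 34 left.
April 1879 has 30 days: 34 − 30 = 4 left.
4 days into May 1879 → May 4, 1879.
Counting forward 274 days from May 4, 1879:
May has 31 days, so 31 − 4 = 27 days remain after May 4, 1879; 274 − 27 = 247 left.
June 1879 has 30 days: 247 − 30 = 217 left.
July 1879 has 31 days: 217 − 31 = 186 left.
August 1879 has 31 days: 186 − 31 = 155 left.
September 1879 has 30 days: 155 − 30 = 125 left.
October 1879 has 31 days: 125 − 31 = 94 left.
November 1879 has 30 days: 94 − 30 = 64 left.
December 1879 has 31 days: 64 − 31 = 33 left.
January 1880 has 31 days: 33 − 31 = 2 left.
2 days into February 1880 → February 2, 1880.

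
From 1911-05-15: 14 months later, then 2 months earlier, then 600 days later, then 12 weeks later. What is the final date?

Adding 14 months from May 15, 1911:
month 5 + 14 = 19, which is month 7 of year 1912 → July 1912.
Day 15 is valid in July, giving July 15, 1912.
Counting back 2 months from July 15, 1912:
month 7 − 2 = 5 → May 1912.
Day 15 is valid in May, giving May 15, 1912.
Adding 600 days from May 15, 1912:
May has 31 days, so 31 − 15 = 16 days remain after May 15, 1912; 600 − 16 = 584 left.
June 1912 has 30 days: 584 − 30 = 554 left.
July 1912 has 31 days: 554 − 31 = 523 left.
August 1912 has 31 days: 523 − 31 = 492 left.
September 1912 has 30 days: 492 − 30 = 462 left.
October 1912 has 31 days: 462 − 31 = 431 left.
November 1912 has 30 days: 431 − 30 = 401 left.
December 1912 has 31 days: 401 − 31 = 370 left.
January 1913 has 31 days: 370 − 31 = 339 left.
February 1913 has 28 days (1913 is not a leap year): 339 − 28 = 311 left.
March 1913 has 31 days: 311 − 31 = 280 left.
April 1913 has 30 days: 280 − 30 = 250 left.
May 1913 has 31 days: 250 − 31 = 219 left.
June 1913 has 30 days: 219 − 30 = 189 left.
July 1913 has 31 days: 189 − 31 = 158 left.
August 1913 has 31 days: 158 − 31 = 127 left.
September 1913 has 30 days: 127 − 30 = 97 left.
October 1913 has 31 days: 97 − 31 = 66 left.
November 1913 has 30 days: 66 − 30 = 36 left.
December 1913 has 31 days: 36 − 31 = 5 left.
5 days into January 1914 → January 5, 1914.
Counting forward 12 weeks (= 84 days) from January 5, 1914:
January has 31 days, so 31 − 5 = 26 days remain after January 5, 1914; 84 − 26 = 58 left.
February 1914 has 28 days (1914 is not a leap year): 58 − 28 = 30 left.
30 days into March 1914 → March 30, 1914.

March 30, 1914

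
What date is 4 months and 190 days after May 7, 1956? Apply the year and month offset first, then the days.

March 16, 1957

Advancing 4 months and 190 days from May 7, 1956: first the month/year part, then the days.
month 5 + 4 = 9 → September 1956.
Day 7 is valid in September, giving September 7, 1956.
Now add 190 days from September 7, 1956.
September has 30 days, so 30 − 7 = 23 days remain after September 7, 1956; 190 − 23 = 167 left.
October 1956 has 31 days: 167 − 31 = 136 left.
November 1956 has 30 days: 136 − 30 = 106 left.
December 1956 has 31 days: 106 − 31 = 75 left.
January 1957 has 31 days: 75 − 31 = 44 left.
February 1957 has 28 days (1957 is not a leap year): 44 − 28 = 16 left.
16 days into March 1957 → March 16, 1957.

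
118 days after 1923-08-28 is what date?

December 24, 1923

Adding 118 days from August 28, 1923.
August has 31 days, so 31 − 28 = 3 days remain after August 28, 1923; 118 − 3 = 115 left.
September 1923 has 30 days: 115 − 30 = 85 left.
October 1923 has 31 days: 85 − 31 = 54 left.
November 1923 has 30 days: 54 − 30 = 24 left.
24 days into December 1923 → December 24, 1923.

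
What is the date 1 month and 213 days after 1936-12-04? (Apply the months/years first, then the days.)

August 5, 1937

Advancing 1 month and 213 days from December 4, 1936: first the month/year part, then the days.
month 12 + 1 = 13, which is month 1 of year 1937 → January 1937.
Day 4 is valid in January, giving January 4, 1937.
Now add 213 days from January 4, 1937.
January has 31 days, so 31 − 4 = 27 days remain after January 4, 1937; 213 − 27 = 186 left.
February 1937 has 28 days (1937 is not a leap year): 186 − 28 = 158 left.
March 1937 has 31 days: 158 − 31 = 127 left.
April 1937 has 30 days: 127 − 30 = 97 left.
May 1937 has 31 days: 97 − 31 = 66 left.
June 1937 has 30 days: 66 − 30 = 36 left.
July 1937 has 31 days: 36 − 31 = 5 left.
5 days into August 1937 → August 5, 1937.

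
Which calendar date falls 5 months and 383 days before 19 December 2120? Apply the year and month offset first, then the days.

July 2, 2119

Subtracting 5 months and 383 days from December 19, 2120: first the month/year part, then the days.
month 12 − 5 = 7 → July 2120.
Day 19 is valid in July, giving July 19, 2120.
Now subtract 383 days from July 19, 2120.
Going back 19 days from July 19, 2120 reaches the end of the previous month; 383 − 19 = 364 left.
June 2120 has 30 days: 364 − 30 = 334 left.
May 2120 has 31 days: 334 − 31 = 303 left.
April 2120 has 30 days: 303 − 30 = 273 left.
March 2120 has 31 days: 273 − 31 = 242 left.
February 2120 has 29 days (2120 is a leap year): 242 − 29 = 213 left.
January 2120 has 31 days: 213 − 31 = 182 left.
December 2119 has 31 days: 182 − 31 = 151 left.
November 2119 has 30 days: 151 − 30 = 121 left.
October 2119 has 31 days: 121 − 31 = 90 left.
September 2119 has 30 days: 90 − 30 = 60 left.
August 2119 has 31 days: 60 − 31 = 29 left.
July 2119 has 31 days; 31 − 29 = 2 → July 2, 2119.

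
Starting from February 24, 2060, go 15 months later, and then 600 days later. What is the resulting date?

January 14, 2063

Advancing 15 months from February 24, 2060:
month 2 + 15 = 17, which is month 5 of year 2061 → May 2061.
Day 24 is valid in May, giving May 24, 2061.
Counting forward 600 days from May 24, 2061:
May has 31 days, so 31 − 24 = 7 days remain after May 24, 2061; 600 − 7 = 593 left.
June 2061 has 30 days: 593 − 30 = 563 left.
July 2061 has 31 days: 563 − 31 = 532 left.
August 2061 has 31 days: 532 − 31 = 501 left.
September 2061 has 30 days: 501 − 30 = 471 left.
October 2061 has 31 days: 471 − 31 = 440 left.
November 2061 has 30 days: 440 − 30 = 410 left.
December 2061 has 31 days: 410 − 31 = 379 left.
January 2062 has 31 days: 379 − 31 = 348 left.
February 2062 has 28 days (2062 is not a leap year): 348 − 28 = 320 left.
March 2062 has 31 days: 320 − 31 = 289 left.
April 2062 has 30 days: 289 − 30 = 259 left.
May 2062 has 31 days: 259 − 31 = 228 left.
June 2062 has 30 days: 228 − 30 = 198 left.
July 2062 has 31 days: 198 − 31 = 167 left.
August 2062 has 31 days: 167 − 31 = 136 left.
September 2062 has 30 days: 136 − 30 = 106 left.
October 2062 has 31 days: 106 − 31 = 75 left.
November 2062 has 30 days: 75 − 30 = 45 left.
December 2062 has 31 days: 45 − 31 = 14 left.
14 days into January 2063 → January 14, 2063.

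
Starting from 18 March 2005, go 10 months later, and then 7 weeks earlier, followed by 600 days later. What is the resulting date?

July 23, 2007

Counting forward 10 months from March 18, 2005:
month 3 + 10 = 13, which is month 1 of year 2006 → January 2006.
Day 18 is valid in January, giving January 18, 2006.
Counting back 7 weeks (= 49 days) from January 18, 2006:
Going back 18 days from January 18, 2006 reaches the end of the previous month; 49 − 18 = 31 left.
December 2005 has 31 days: 31 − 31 = 0 left.
November 2005 has 30 days; 30 − 0 = 30 → November 30, 2005.
Counting forward 600 days from November 30, 2005:
November has 30 days, so 30 − 30 = 0 days remain after November 30, 2005; 600 − 0 = 600 left.
December 2005 has 31 days: 600 − 31 = 569 left.
January 2006 has 31 days: 569 − 31 = 538 left.
February 2006 has 28 days (2006 is not a leap year): 538 − 28 = 510 left.
March 2006 has 31 days: 510 − 31 = 479 left.
April 2006 has 30 days: 479 − 30 = 449 left.
May 2006 has 31 days: 449 − 31 = 418 left.
June 2006 has 30 days: 418 − 30 = 388 left.
July 2006 has 31 days: 388 − 31 = 357 left.
August 2006 has 31 days: 357 − 31 = 326 left.
September 2006 has 30 days: 326 − 30 = 296 left.
October 2006 has 31 days: 296 − 31 = 265 left.
November 2006 has 30 days: 265 − 30 = 235 left.
December 2006 has 31 days: 235 − 31 = 204 left.
January 2007 has 31 days: 204 − 31 = 173 left.
February 2007 has 28 days (2007 is not a leap year): 173 − 28 = 145 left.
March 2007 has 31 days: 145 − 31 = 114 left.
April 2007 has 30 days: 114 − 30 = 84 left.
May 2007 has 31 days: 84 − 31 = 53 left.
June 2007 has 30 days: 53 − 30 = 23 left.
23 days into July 2007 → July 23, 2007.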